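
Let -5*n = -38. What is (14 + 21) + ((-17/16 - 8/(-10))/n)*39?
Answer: 20461/608 ≈ 33.653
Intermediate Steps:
n = 38/5 (n = -⅕*(-38) = 38/5 ≈ 7.6000)
(14 + 21) + ((-17/16 - 8/(-10))/n)*39 = (14 + 21) + ((-17/16 - 8/(-10))/(38/5))*39 = 35 + ((-17*1/16 - 8*(-⅒))*(5/38))*39 = 35 + ((-17/16 + ⅘)*(5/38))*39 = 35 - 21/80*5/38*39 = 35 - 21/608*39 = 35 - 819/608 = 20461/608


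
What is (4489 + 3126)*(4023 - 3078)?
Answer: 7196175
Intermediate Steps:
(4489 + 3126)*(4023 - 3078) = 7615*945 = 7196175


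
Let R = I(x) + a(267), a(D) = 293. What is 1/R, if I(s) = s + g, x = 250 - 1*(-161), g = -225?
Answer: 1/479 ≈ 0.0020877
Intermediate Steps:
x = 411 (x = 250 + 161 = 411)
I(s) = -225 + s (I(s) = s - 225 = -225 + s)
R = 479 (R = (-225 + 411) + 293 = 186 + 293 = 479)
1/R = 1/479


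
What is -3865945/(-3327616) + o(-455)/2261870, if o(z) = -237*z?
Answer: 70023834527/57897190784 ≈ 1.2095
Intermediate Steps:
-3865945/(-3327616) + o(-455)/2261870 = -3865945/(-3327616) - 237*(-455)/2261870 = -3865945*(-1/3327616) + 107835*(1/2261870) = 3865945/3327616 + 1659/34798 = 70023834527/57897190784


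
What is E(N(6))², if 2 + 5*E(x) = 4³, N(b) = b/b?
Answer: 3844/25 ≈ 153.76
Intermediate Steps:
N(b) = 1
E(x) = 62/5 (E(x) = -⅖ + (⅕)*4³ = -⅖ + (⅕)*64 = -⅖ + 64/5 = 62/5)
E(N(6))² = (62/5)² = 3844/25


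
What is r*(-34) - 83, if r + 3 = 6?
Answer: -185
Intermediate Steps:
r = 3 (r = -3 + 6 = 3)
r*(-34) - 83 = 3*(-34) - 83 = -102 - 83 = -185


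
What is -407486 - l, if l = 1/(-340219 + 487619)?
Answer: -60063436401/147400 ≈ -4.0749e+5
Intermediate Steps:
l = 1/147400 ≈ 6.7843e-6
-407486 - l = -407486 - 1*1/147400 = -407486 - 1/147400 = -60063436401/147400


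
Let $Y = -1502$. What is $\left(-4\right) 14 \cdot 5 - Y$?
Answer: $1222$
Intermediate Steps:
$\left(-4\right) 14 \cdot 5 - Y = \left(-4\right) 14 \cdot 5 - -1502 = \left(-56\right) 5 + 1502 = -280 + 1502 = 1222$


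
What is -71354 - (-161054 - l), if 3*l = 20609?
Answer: 289709/3 ≈ 96570.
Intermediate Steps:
l = 20609/3 (l = (1/3)*20609 = 20609/3 ≈ 6869.7)
-71354 - (-161054 - l) = -71354 - (-161054 - 1*20609/3) = -71354 - (-161054 - 20609/3) = -71354 - 1*(-503771/3) = -71354 + 503771/3 = 289709/3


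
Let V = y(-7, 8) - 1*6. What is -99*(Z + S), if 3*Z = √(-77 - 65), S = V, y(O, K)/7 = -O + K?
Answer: -9801 - 33*I*√142 ≈ -9801.0 - 393.24*I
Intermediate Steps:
y(O, K) = -7*O + 7*K (y(O, K) = 7*(-O + K) = 7*(K - O) = -7*O + 7*K)
V = 99 (V = (-7*(-7) + 7*8) - 1*6 = (49 + 56) - 6 = 105 - 6 = 99)
S = 99
Z = I*√142/3 (Z = √(-77 - 65)/3 = √(-142)/3 = (I*√142)/3 = I*√142/3 ≈ 3.9721*I)
-99*(Z + S) = -99*(I*√142/3 + 99) = -99*(99 + I*√142/3) = -9801 - 33*I*√142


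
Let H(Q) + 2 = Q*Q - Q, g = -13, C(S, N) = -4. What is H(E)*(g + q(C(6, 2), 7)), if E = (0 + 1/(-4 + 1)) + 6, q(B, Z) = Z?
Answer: -440/3 ≈ -146.67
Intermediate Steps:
E = 17/3 (E = (0 + 1/(-3)) + 6 = (0 - ⅓) + 6 = -⅓ + 6 = 17/3 ≈ 5.6667)
H(Q) = -2 + Q² - Q (H(Q) = -2 + (Q*Q - Q) = -2 + (Q² - Q) = -2 + Q² - Q)
H(E)*(g + q(C(6, 2), 7)) = (-2 + (17/3)² - 1*17/3)*(-13 + 7) = (-2 + 289/9 - 17/3)*(-6) = (220/9)*(-6) = -440/3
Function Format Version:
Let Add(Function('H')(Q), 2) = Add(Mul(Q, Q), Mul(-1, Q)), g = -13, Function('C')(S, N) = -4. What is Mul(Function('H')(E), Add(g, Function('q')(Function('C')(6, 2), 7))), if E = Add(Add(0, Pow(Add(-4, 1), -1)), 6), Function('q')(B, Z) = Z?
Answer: Rational(-440, 3) ≈ -146.67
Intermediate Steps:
E = Rational(17, 3) (E = Add(Add(0, Pow(-3, -1)), 6) = Add(Add(0, Rational(-1, 3)), 6) = Add(Rational(-1, 3), 6) = Rational(17, 3) ≈ 5.6667)
Function('H')(Q) = Add(-2, Pow(Q, 2), Mul(-1, Q)) (Function('H')(Q) = Add(-2, Add(Mul(Q, Q), Mul(-1, Q))) = Add(-2, Add(Pow(Q, 2), Mul(-1, Q))) = Add(-2, Pow(Q, 2), Mul(-1, Q)))
Mul(Function('H')(E), Add(g, Function('q')(Function('C')(6, 2), 7))) = Mul(Add(-2, Pow(Rational(17, 3), 2), Mul(-1, Rational(17, 3))), Add(-13, 7)) = Mul(Add(-2, Rational(289, 9), Rational(-17, 3)), -6) = Mul(Rational(220, 9), -6) = Rational(-440, 3)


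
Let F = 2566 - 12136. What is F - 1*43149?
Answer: -52719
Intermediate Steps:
F = -9570
F - 1*43149 = -9570 - 1*43149 = -9570 - 43149 = -52719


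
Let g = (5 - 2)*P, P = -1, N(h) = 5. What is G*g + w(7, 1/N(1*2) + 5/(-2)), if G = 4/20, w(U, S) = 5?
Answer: 22/5 ≈ 4.4000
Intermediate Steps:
G = ⅕ (G = 4*(1/20) = ⅕ ≈ 0.20000)
g = -3 (g = (5 - 2)*(-1) = 3*(-1) = -3)
G*g + w(7, 1/N(1*2) + 5/(-2)) = (⅕)*(-3) + 5 = -⅗ + 5 = 22/5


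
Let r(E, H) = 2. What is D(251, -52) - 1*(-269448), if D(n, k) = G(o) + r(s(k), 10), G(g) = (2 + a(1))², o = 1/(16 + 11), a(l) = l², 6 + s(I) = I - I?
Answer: 269459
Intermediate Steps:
s(I) = -6 (s(I) = -6 + (I - I) = -6 + 0 = -6)
o = 1/27 ≈ 0.037037
G(g) = 9 (G(g) = (2 + 1²)² = (2 + 1)² = 3² = 9)
D(n, k) = 11 (D(n, k) = 9 + 2 = 11)
D(251, -52) - 1*(-269448) = 11 - 1*(-269448) = 11 + 269448 = 269459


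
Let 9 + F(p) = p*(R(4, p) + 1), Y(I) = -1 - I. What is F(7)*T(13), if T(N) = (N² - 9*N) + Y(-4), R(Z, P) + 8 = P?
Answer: -495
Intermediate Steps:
R(Z, P) = -8 + P
F(p) = -9 + p*(-7 + p) (F(p) = -9 + p*((-8 + p) + 1) = -9 + p*(-7 + p))
T(N) = 3 + N² - 9*N (T(N) = (N² - 9*N) + (-1 - 1*(-4)) = (N² - 9*N) + (-1 + 4) = (N² - 9*N) + 3 = 3 + N² - 9*N)
F(7)*T(13) = (-9 + 7 + 7*(-8 + 7))*(3 + 13² - 9*13) = (-9 + 7 + 7*(-1))*(3 + 169 - 117) = (-9 + 7 - 7)*55 = -9*55 = -495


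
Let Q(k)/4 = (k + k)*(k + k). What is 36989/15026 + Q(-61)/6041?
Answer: 1118038485/90772066 ≈ 12.317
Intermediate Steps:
Q(k) = 16*k² (Q(k) = 4*((k + k)*(k + k)) = 4*((2*k)*(2*k)) = 4*(4*k²) = 16*k²)
36989/15026 + Q(-61)/6041 = 36989/15026 + (16*(-61)²)/6041 = 36989*(1/15026) + (16*3721)*(1/6041) = 36989/15026 + 59536*(1/6041) = 36989/15026 + 59536/6041 = 1118038485/90772066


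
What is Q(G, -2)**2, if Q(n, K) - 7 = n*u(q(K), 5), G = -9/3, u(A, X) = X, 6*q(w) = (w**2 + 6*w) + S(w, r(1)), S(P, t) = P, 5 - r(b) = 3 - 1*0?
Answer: 64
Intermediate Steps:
r(b) = 2 (r(b) = 5 - (3 - 1*0) = 5 - (3 + 0) = 5 - 1*3 = 5 - 3 = 2)
q(w) = w**2/6 + 7*w/6 (q(w) = ((w**2 + 6*w) + w)/6 = (w**2 + 7*w)/6 = w**2/6 + 7*w/6)
G = -3 (G = -9*1/3 = -3)
Q(n, K) = 7 + 5*n (Q(n, K) = 7 + n*5 = 7 + 5*n)
Q(G, -2)**2 = (7 + 5*(-3))**2 = (7 - 15)**2 = (-8)**2 = 64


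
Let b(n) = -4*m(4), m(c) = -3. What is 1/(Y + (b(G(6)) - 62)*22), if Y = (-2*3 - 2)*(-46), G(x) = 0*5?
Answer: -1/732 ≈ -0.0013661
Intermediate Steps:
G(x) = 0
b(n) = 12 (b(n) = -4*(-3) = 12)
Y = 368 (Y = (-6 - 2)*(-46) = -8*(-46) = 368)
1/(Y + (b(G(6)) - 62)*22) = 1/(368 + (12 - 62)*22) = 1/(368 - 50*22) = 1/(368 - 1100) = 1/(-732) = -1/732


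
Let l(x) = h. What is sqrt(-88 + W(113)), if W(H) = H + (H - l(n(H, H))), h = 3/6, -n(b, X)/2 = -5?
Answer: 5*sqrt(22)/2 ≈ 11.726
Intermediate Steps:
n(b, X) = 10 (n(b, X) = -2*(-5) = 10)
h = 1/2 (h = 3*(1/6) = 1/2 ≈ 0.50000)
l(x) = 1/2
W(H) = -1/2 + 2*H (W(H) = H + (H - 1*1/2) = H + (H - 1/2) = H + (-1/2 + H) = -1/2 + 2*H)
sqrt(-88 + W(113)) = sqrt(-88 + (-1/2 + 2*113)) = sqrt(-88 + (-1/2 + 226)) = sqrt(-88 + 451/2) = sqrt(275/2) = 5*sqrt(22)/2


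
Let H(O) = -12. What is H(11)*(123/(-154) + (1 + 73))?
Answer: -67638/77 ≈ -878.42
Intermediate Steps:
H(11)*(123/(-154) + (1 + 73)) = -12*(123/(-154) + (1 + 73)) = -12*(123*(-1/154) + 74) = -12*(-123/154 + 74) = -12*11273/154 = -67638/77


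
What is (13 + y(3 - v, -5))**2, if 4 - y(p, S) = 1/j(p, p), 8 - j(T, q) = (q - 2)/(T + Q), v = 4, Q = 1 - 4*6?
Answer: 1129969/3969 ≈ 284.70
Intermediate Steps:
Q = -23 (Q = 1 - 24 = -23)
j(T, q) = 8 - (-2 + q)/(-23 + T) (j(T, q) = 8 - (q - 2)/(T - 23) = 8 - (-2 + q)/(-23 + T))
y(p, S) = 4 - (-23 + p)/(-182 + 7*p) (y(p, S) = 4 - 1/((-182 - p + 8*p)/(-23 + p)) = 4 - 1/((-182 + 7*p)/(-23 + p)) = 4 - (-23 + p)/(-182 + 7*p))
(13 + y(3 - v, -5))**2 = (13 + 3*(-235 + 9*(3 - 1*4))/(7*(-26 + (3 - 1*4))))**2 = (13 + 3*(-235 + 9*(3 - 4))/(7*(-26 + (3 - 4))))**2 = (13 + 3*(-235 + 9*(-1))/(7*(-26 - 1)))**2 = (13 + (3/7)*(-235 - 9)/(-27))**2 = (13 + (3/7)*(-1/27)*(-244))**2 = (13 + 244/63)**2 = (1063/63)**2 = 1129969/3969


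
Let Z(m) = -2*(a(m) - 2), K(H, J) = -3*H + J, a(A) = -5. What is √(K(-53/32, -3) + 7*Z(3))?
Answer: √6398/8 ≈ 9.9984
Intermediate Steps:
K(H, J) = J - 3*H
Z(m) = 14 (Z(m) = -2*(-5 - 2) = -2*(-7) = 14)
√(K(-53/32, -3) + 7*Z(3)) = √((-3 - (-159)/32) + 7*14) = √((-3 - (-159)/32) + 98) = √((-3 - 3*(-53/32)) + 98) = √((-3 + 159/32) + 98) = √(63/32 + 98) = √(3199/32) = √6398/8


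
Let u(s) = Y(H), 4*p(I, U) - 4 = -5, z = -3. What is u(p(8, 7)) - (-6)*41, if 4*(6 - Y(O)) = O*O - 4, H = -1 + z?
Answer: 249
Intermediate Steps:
H = -4 (H = -1 - 3 = -4)
p(I, U) = -¼ (p(I, U) = 1 + (¼)*(-5) = 1 - 5/4 = -¼)
Y(O) = 7 - O²/4 (Y(O) = 6 - (O*O - 4)/4 = 6 - (O² - 4)/4 = 6 - (-4 + O²)/4 = 6 + (1 - O²/4) = 7 - O²/4)
u(s) = 3 (u(s) = 7 - ¼*(-4)² = 7 - ¼*16 = 7 - 4 = 3)
u(p(8, 7)) - (-6)*41 = 3 - (-6)*41 = 3 - 1*(-246) = 3 + 246 = 249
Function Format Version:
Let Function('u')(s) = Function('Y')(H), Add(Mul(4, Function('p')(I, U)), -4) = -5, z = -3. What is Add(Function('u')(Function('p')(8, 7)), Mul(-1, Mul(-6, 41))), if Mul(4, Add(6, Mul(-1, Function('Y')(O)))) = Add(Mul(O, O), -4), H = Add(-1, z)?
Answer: 249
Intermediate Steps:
H = -4 (H = Add(-1, -3) = -4)
Function('p')(I, U) = Rational(-1, 4) (Function('p')(I, U) = Add(1, Mul(Rational(1, 4), -5)) = Add(1, Rational(-5, 4)) = Rational(-1, 4))
Function('Y')(O) = Add(7, Mul(Rational(-1, 4), Pow(O, 2))) (Function('Y')(O) = Add(6, Mul(Rational(-1, 4), Add(Mul(O, O), -4))) = Add(6, Mul(Rational(-1, 4), Add(Pow(O, 2), -4))) = Add(6, Mul(Rational(-1, 4), Add(-4, Pow(O, 2)))) = Add(6, Add(1, Mul(Rational(-1, 4), Pow(O, 2)))) = Add(7, Mul(Rational(-1, 4), Pow(O, 2))))
Function('u')(s) = 3 (Function('u')(s) = Add(7, Mul(Rational(-1, 4), Pow(-4, 2))) = Add(7, Mul(Rational(-1, 4), 16)) = Add(7, -4) = 3)
Add(Function('u')(Function('p')(8, 7)), Mul(-1, Mul(-6, 41))) = Add(3, Mul(-1, Mul(-6, 41))) = Add(3, Mul(-1, -246)) = Add(3, 246) = 249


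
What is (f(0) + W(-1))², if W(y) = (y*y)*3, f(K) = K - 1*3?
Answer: 0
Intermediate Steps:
f(K) = -3 + K (f(K) = K - 3 = -3 + K)
W(y) = 3*y² (W(y) = y²*3 = 3*y²)
(f(0) + W(-1))² = ((-3 + 0) + 3*(-1)²)² = (-3 + 3*1)² = (-3 + 3)² = 0² = 0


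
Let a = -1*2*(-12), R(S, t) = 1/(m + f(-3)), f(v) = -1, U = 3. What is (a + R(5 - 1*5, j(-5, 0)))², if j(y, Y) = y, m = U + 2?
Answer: 9409/16 ≈ 588.06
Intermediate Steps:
m = 5 (m = 3 + 2 = 5)
R(S, t) = ¼ (R(S, t) = 1/(5 - 1) = 1/4 = ¼)
a = 24 (a = -2*(-12) = 24)
(a + R(5 - 1*5, j(-5, 0)))² = (24 + ¼)² = (97/4)² = 9409/16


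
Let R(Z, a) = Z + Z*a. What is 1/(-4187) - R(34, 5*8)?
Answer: -5836679/4187 ≈ -1394.0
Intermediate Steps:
1/(-4187) - R(34, 5*8) = 1/(-4187) - 34*(1 + 5*8) = -1/4187 - 34*(1 + 40) = -1/4187 - 34*41 = -1/4187 - 1*1394 = -1/4187 - 1394 = -5836679/4187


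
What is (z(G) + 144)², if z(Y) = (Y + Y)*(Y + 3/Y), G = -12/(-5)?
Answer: 16305444/625 ≈ 26089.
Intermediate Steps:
G = 12/5 (G = -12*(-⅕) = 12/5 ≈ 2.4000)
z(Y) = 2*Y*(Y + 3/Y) (z(Y) = (2*Y)*(Y + 3/Y) = 2*Y*(Y + 3/Y))
(z(G) + 144)² = ((6 + 2*(12/5)²) + 144)² = ((6 + 2*(144/25)) + 144)² = ((6 + 288/25) + 144)² = (438/25 + 144)² = (4038/25)² = 16305444/625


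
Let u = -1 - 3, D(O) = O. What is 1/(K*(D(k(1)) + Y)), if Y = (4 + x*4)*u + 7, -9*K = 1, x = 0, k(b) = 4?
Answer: 9/5 ≈ 1.8000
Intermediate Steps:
u = -4
K = -⅑ (K = -⅑*1 = -⅑ ≈ -0.11111)
Y = -9 (Y = (4 + 0*4)*(-4) + 7 = (4 + 0)*(-4) + 7 = 4*(-4) + 7 = -16 + 7 = -9)
1/(K*(D(k(1)) + Y)) = 1/(-(4 - 9)/9) = 1/(-⅑*(-5)) = 1/(5/9) = 9/5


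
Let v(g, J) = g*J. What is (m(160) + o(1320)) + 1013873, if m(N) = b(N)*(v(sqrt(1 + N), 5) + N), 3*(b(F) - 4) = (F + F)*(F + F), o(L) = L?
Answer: 19431499/3 + 512060*sqrt(161)/3 ≈ 8.6429e+6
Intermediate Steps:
v(g, J) = J*g
b(F) = 4 + 4*F**2/3 (b(F) = 4 + ((F + F)*(F + F))/3 = 4 + ((2*F)*(2*F))/3 = 4 + (4*F**2)/3 = 4 + 4*F**2/3)
m(N) = (4 + 4*N**2/3)*(N + 5*sqrt(1 + N)) (m(N) = (4 + 4*N**2/3)*(5*sqrt(1 + N) + N) = (4 + 4*N**2/3)*(N + 5*sqrt(1 + N)))
(m(160) + o(1320)) + 1013873 = (4*(3 + 160**2)*(160 + 5*sqrt(1 + 160))/3 + 1320) + 1013873 = (4*(3 + 25600)*(160 + 5*sqrt(161))/3 + 1320) + 1013873 = ((4/3)*25603*(160 + 5*sqrt(161)) + 1320) + 1013873 = ((16385920/3 + 512060*sqrt(161)/3) + 1320) + 1013873 = (16389880/3 + 512060*sqrt(161)/3) + 1013873 = 19431499/3 + 512060*sqrt(161)/3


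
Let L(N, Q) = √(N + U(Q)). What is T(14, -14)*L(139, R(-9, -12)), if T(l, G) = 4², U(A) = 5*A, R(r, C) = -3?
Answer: 32*√31 ≈ 178.17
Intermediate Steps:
T(l, G) = 16
L(N, Q) = √(N + 5*Q)
T(14, -14)*L(139, R(-9, -12)) = 16*√(139 + 5*(-3)) = 16*√(139 - 15) = 16*√124 = 16*(2*√31) = 32*√31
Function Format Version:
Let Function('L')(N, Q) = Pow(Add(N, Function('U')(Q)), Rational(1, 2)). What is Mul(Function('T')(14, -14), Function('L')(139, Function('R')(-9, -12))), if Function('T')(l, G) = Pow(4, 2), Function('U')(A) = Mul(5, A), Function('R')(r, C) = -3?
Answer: Mul(32, Pow(31, Rational(1, 2))) ≈ 178.17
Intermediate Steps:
Function('T')(l, G) = 16
Function('L')(N, Q) = Pow(Add(N, Mul(5, Q)), Rational(1, 2))
Mul(Function('T')(14, -14), Function('L')(139, Function('R')(-9, -12))) = Mul(16, Pow(Add(139, Mul(5, -3)), Rational(1, 2))) = Mul(16, Pow(Add(139, -15), Rational(1, 2))) = Mul(16, Pow(124, Rational(1, 2))) = Mul(16, Mul(2, Pow(31, Rational(1, 2)))) = Mul(32, Pow(31, Rational(1, 2)))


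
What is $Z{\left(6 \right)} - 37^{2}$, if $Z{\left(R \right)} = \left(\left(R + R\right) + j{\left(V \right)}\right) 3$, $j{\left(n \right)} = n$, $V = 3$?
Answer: $-1324$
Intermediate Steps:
$Z{\left(R \right)} = 9 + 6 R$ ($Z{\left(R \right)} = \left(\left(R + R\right) + 3\right) 3 = \left(2 R + 3\right) 3 = \left(3 + 2 R\right) 3 = 9 + 6 R$)
$Z{\left(6 \right)} - 37^{2} = \left(9 + 6 \cdot 6\right) - 37^{2} = \left(9 + 36\right) - 1369 = 45 - 1369 = -1324$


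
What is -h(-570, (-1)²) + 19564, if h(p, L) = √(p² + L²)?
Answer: 19564 - √324901 ≈ 18994.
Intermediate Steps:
h(p, L) = √(L² + p²)
-h(-570, (-1)²) + 19564 = -√(((-1)²)² + (-570)²) + 19564 = -√(1² + 324900) + 19564 = -√(1 + 324900) + 19564 = -√324901 + 19564 = 19564 - √324901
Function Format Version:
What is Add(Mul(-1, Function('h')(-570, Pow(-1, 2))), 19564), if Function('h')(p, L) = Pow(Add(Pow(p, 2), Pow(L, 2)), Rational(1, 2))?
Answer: Add(19564, Mul(-1, Pow(324901, Rational(1, 2)))) ≈ 18994.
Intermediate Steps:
Function('h')(p, L) = Pow(Add(Pow(L, 2), Pow(p, 2)), Rational(1, 2))
Add(Mul(-1, Function('h')(-570, Pow(-1, 2))), 19564) = Add(Mul(-1, Pow(Add(Pow(Pow(-1, 2), 2), Pow(-570, 2)), Rational(1, 2))), 19564) = Add(Mul(-1, Pow(Add(Pow(1, 2), 324900), Rational(1, 2))), 19564) = Add(Mul(-1, Pow(Add(1, 324900), Rational(1, 2))), 19564) = Add(Mul(-1, Pow(324901, Rational(1, 2))), 19564) = Add(19564, Mul(-1, Pow(324901, Rational(1, 2))))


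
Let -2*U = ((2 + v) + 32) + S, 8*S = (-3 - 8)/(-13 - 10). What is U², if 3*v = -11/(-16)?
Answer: 1433001025/4875264 ≈ 293.93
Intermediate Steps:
v = 11/48 (v = (-11/(-16))/3 = (-11*(-1/16))/3 = (⅓)*(11/16) = 11/48 ≈ 0.22917)
S = 11/184 (S = ((-3 - 8)/(-13 - 10))/8 = (-11/(-23))/8 = (-11*(-1/23))/8 = (⅛)*(11/23) = 11/184 ≈ 0.059783)
U = -37855/2208 (U = -(((2 + 11/48) + 32) + 11/184)/2 = -((107/48 + 32) + 11/184)/2 = -(1643/48 + 11/184)/2 = -½*37855/1104 = -37855/2208 ≈ -17.144)
U² = (-37855/2208)² = 1433001025/4875264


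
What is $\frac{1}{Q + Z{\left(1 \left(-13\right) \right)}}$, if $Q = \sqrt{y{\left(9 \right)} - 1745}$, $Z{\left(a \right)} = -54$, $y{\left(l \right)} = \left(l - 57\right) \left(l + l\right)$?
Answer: $- \frac{54}{5525} - \frac{i \sqrt{2609}}{5525} \approx -0.0097738 - 0.0092449 i$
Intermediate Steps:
$y{\left(l \right)} = 2 l \left(-57 + l\right)$ ($y{\left(l \right)} = \left(-57 + l\right) 2 l = 2 l \left(-57 + l\right)$)
$Q = i \sqrt{2609}$ ($Q = \sqrt{2 \cdot 9 \left(-57 + 9\right) - 1745} = \sqrt{2 \cdot 9 \left(-48\right) - 1745} = \sqrt{-864 - 1745} = \sqrt{-2609} = i \sqrt{2609} \approx 51.078 i$)
$\frac{1}{Q + Z{\left(1 \left(-13\right) \right)}} = \frac{1}{i \sqrt{2609} - 54} = \frac{1}{-54 + i \sqrt{2609}}$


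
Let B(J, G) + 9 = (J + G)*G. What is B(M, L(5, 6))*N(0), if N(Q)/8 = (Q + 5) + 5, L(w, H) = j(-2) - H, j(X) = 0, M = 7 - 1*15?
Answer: 6000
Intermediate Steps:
M = -8 (M = 7 - 15 = -8)
L(w, H) = -H (L(w, H) = 0 - H = -H)
B(J, G) = -9 + G*(G + J) (B(J, G) = -9 + (J + G)*G = -9 + (G + J)*G = -9 + G*(G + J))
N(Q) = 80 + 8*Q (N(Q) = 8*((Q + 5) + 5) = 8*((5 + Q) + 5) = 8*(10 + Q) = 80 + 8*Q)
B(M, L(5, 6))*N(0) = (-9 + (-1*6)**2 - 1*6*(-8))*(80 + 8*0) = (-9 + (-6)**2 - 6*(-8))*(80 + 0) = (-9 + 36 + 48)*80 = 75*80 = 6000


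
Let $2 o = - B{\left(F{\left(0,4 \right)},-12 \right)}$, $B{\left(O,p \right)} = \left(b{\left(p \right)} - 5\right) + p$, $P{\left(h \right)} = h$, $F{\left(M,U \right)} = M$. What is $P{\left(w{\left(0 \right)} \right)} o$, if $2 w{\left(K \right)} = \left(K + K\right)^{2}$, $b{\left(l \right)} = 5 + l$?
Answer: $0$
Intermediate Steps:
$w{\left(K \right)} = 2 K^{2}$ ($w{\left(K \right)} = \frac{\left(K + K\right)^{2}}{2} = \frac{\left(2 K\right)^{2}}{2} = \frac{4 K^{2}}{2} = 2 K^{2}$)
$B{\left(O,p \right)} = 2 p$ ($B{\left(O,p \right)} = \left(\left(5 + p\right) - 5\right) + p = p + p = 2 p$)
$o = 12$ ($o = \frac{\left(-1\right) 2 \left(-12\right)}{2} = \frac{\left(-1\right) \left(-24\right)}{2} = \frac{1}{2} \cdot 24 = 12$)
$P{\left(w{\left(0 \right)} \right)} o = 2 \cdot 0^{2} \cdot 12 = 2 \cdot 0 \cdot 12 = 0 \cdot 12 = 0$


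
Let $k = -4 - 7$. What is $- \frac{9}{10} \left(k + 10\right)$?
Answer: $\frac{9}{10} \approx 0.9$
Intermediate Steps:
$k = -11$ ($k = -4 - 7 = -11$)
$- \frac{9}{10} \left(k + 10\right) = - \frac{9}{10} \left(-11 + 10\right) = \left(-9\right) \frac{1}{10} \left(-1\right) = \left(- \frac{9}{10}\right) \left(-1\right) = \frac{9}{10}$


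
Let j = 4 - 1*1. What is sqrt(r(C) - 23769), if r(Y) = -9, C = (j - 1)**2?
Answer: 3*I*sqrt(2642) ≈ 154.2*I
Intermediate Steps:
j = 3 (j = 4 - 1 = 3)
C = 4 (C = (3 - 1)**2 = 2**2 = 4)
sqrt(r(C) - 23769) = sqrt(-9 - 23769) = sqrt(-23778) = 3*I*sqrt(2642)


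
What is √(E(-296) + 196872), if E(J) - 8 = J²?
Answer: 4*√17781 ≈ 533.38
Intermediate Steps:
E(J) = 8 + J²
√(E(-296) + 196872) = √((8 + (-296)²) + 196872) = √((8 + 87616) + 196872) = √(87624 + 196872) = √284496 = 4*√17781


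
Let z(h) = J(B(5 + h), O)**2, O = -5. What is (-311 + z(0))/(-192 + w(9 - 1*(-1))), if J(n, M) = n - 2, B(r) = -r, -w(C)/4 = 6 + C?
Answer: 131/128 ≈ 1.0234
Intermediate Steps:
w(C) = -24 - 4*C (w(C) = -4*(6 + C) = -24 - 4*C)
J(n, M) = -2 + n
z(h) = (-7 - h)**2 (z(h) = (-2 - (5 + h))**2 = (-2 + (-5 - h))**2 = (-7 - h)**2)
(-311 + z(0))/(-192 + w(9 - 1*(-1))) = (-311 + (7 + 0)**2)/(-192 + (-24 - 4*(9 - 1*(-1)))) = (-311 + 7**2)/(-192 + (-24 - 4*(9 + 1))) = (-311 + 49)/(-192 + (-24 - 4*10)) = -262/(-192 + (-24 - 40)) = -262/(-192 - 64) = -262/(-256) = -262*(-1/256) = 131/128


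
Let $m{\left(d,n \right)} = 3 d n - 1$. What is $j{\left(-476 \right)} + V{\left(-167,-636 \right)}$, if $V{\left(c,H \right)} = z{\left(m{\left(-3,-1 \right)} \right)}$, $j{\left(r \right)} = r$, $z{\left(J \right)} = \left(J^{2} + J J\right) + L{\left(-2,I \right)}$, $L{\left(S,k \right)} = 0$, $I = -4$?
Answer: $-348$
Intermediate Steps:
$m{\left(d,n \right)} = -1 + 3 d n$ ($m{\left(d,n \right)} = 3 d n - 1 = -1 + 3 d n$)
$z{\left(J \right)} = 2 J^{2}$ ($z{\left(J \right)} = \left(J^{2} + J J\right) + 0 = \left(J^{2} + J^{2}\right) + 0 = 2 J^{2} + 0 = 2 J^{2}$)
$V{\left(c,H \right)} = 128$ ($V{\left(c,H \right)} = 2 \left(-1 + 3 \left(-3\right) \left(-1\right)\right)^{2} = 2 \left(-1 + 9\right)^{2} = 2 \cdot 8^{2} = 2 \cdot 64 = 128$)
$j{\left(-476 \right)} + V{\left(-167,-636 \right)} = -476 + 128 = -348$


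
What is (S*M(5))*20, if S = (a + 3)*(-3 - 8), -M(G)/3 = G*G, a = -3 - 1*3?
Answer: -49500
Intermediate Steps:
a = -6 (a = -3 - 3 = -6)
M(G) = -3*G² (M(G) = -3*G*G = -3*G²)
S = 33 (S = (-6 + 3)*(-3 - 8) = -3*(-11) = 33)
(S*M(5))*20 = (33*(-3*5²))*20 = (33*(-3*25))*20 = (33*(-75))*20 = -2475*20 = -49500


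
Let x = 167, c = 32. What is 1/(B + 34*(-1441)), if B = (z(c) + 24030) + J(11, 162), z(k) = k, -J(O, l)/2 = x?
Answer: -1/25266 ≈ -3.9579e-5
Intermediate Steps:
J(O, l) = -334 (J(O, l) = -2*167 = -334)
B = 23728 (B = (32 + 24030) - 334 = 24062 - 334 = 23728)
1/(B + 34*(-1441)) = 1/(23728 + 34*(-1441)) = 1/(23728 - 48994) = 1/(-25266) = -1/25266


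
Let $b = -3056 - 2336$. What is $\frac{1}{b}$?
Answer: $- \frac{1}{5392} \approx -0.00018546$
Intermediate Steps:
$b = -5392$
$\frac{1}{b} = \frac{1}{-5392} = - \frac{1}{5392}$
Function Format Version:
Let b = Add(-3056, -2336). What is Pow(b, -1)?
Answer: Rational(-1, 5392) ≈ -0.00018546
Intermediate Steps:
b = -5392
Pow(b, -1) = Pow(-5392, -1) = Rational(-1, 5392)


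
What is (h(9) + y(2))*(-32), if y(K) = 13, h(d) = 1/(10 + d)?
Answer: -7936/19 ≈ -417.68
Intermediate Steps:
(h(9) + y(2))*(-32) = (1/(10 + 9) + 13)*(-32) = (1/19 + 13)*(-32) = (248/19)*(-32) = -7936/19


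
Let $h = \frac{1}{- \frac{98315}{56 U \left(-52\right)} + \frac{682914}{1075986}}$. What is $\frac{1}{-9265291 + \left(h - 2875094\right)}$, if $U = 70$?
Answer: $- \frac{1166622635}{14163246894190731} \approx -8.237 \cdot 10^{-8}$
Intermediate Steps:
$h = \frac{1044423744}{1166622635}$ ($h = \frac{1}{- \frac{98315}{56 \cdot 70 \left(-52\right)} + \frac{682914}{1075986}} = \frac{1}{- \frac{98315}{3920 \left(-52\right)} + 682914 \cdot \frac{1}{1075986}} = \frac{1}{- \frac{98315}{-203840} + \frac{113819}{179331}} = \frac{1}{\left(-98315\right) \left(- \frac{1}{203840}\right) + \frac{113819}{179331}} = \frac{1}{\frac{2809}{5824} + \frac{113819}{179331}} = \frac{1}{\frac{1166622635}{1044423744}} = \frac{1044423744}{1166622635} \approx 0.89525$)
$\frac{1}{-9265291 + \left(h - 2875094\right)} = \frac{1}{-9265291 + \left(\frac{1044423744}{1166622635} - 2875094\right)} = \frac{1}{-9265291 - \frac{3354148693728946}{1166622635}} = \frac{1}{- \frac{14163246894190731}{1166622635}} = - \frac{1166622635}{14163246894190731}$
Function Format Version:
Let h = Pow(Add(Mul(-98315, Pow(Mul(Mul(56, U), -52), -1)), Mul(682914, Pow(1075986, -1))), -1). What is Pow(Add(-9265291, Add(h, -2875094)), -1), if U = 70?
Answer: Rational(-1166622635, 14163246894190731) ≈ -8.2370e-8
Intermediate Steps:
h = Rational(1044423744, 1166622635) (h = Pow(Add(Mul(-98315, Pow(Mul(Mul(56, 70), -52), -1)), Mul(682914, Pow(1075986, -1))), -1) = Pow(Add(Mul(-98315, Pow(Mul(3920, -52), -1)), Mul(682914, Rational(1, 1075986))), -1) = Pow(Add(Mul(-98315, Pow(-203840, -1)), Rational(113819, 179331)), -1) = Pow(Add(Mul(-98315, Rational(-1, 203840)), Rational(113819, 179331)), -1) = Pow(Add(Rational(2809, 5824), Rational(113819, 179331)), -1) = Pow(Rational(1166622635, 1044423744), -1) = Rational(1044423744, 1166622635) ≈ 0.89525)
Pow(Add(-9265291, Add(h, -2875094)), -1) = Pow(Add(-9265291, Add(Rational(1044423744, 1166622635), -2875094)), -1) = Pow(Add(-9265291, Rational(-3354148693728946, 1166622635)), -1) = Pow(Rational(-14163246894190731, 1166622635), -1) = Rational(-1166622635, 14163246894190731)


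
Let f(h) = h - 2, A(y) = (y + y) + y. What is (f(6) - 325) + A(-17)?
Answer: -372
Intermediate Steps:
A(y) = 3*y (A(y) = 2*y + y = 3*y)
f(h) = -2 + h
(f(6) - 325) + A(-17) = ((-2 + 6) - 325) + 3*(-17) = (4 - 325) - 51 = -321 - 51 = -372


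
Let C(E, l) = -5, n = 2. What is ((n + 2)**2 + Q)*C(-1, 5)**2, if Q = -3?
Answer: 325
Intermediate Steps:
((n + 2)**2 + Q)*C(-1, 5)**2 = ((2 + 2)**2 - 3)*(-5)**2 = (4**2 - 3)*25 = (16 - 3)*25 = 13*25 = 325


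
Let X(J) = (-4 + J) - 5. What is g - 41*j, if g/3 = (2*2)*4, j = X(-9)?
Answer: 786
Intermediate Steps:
X(J) = -9 + J
j = -18 (j = -9 - 9 = -18)
g = 48 (g = 3*((2*2)*4) = 3*(4*4) = 3*16 = 48)
g - 41*j = 48 - 41*(-18) = 48 + 738 = 786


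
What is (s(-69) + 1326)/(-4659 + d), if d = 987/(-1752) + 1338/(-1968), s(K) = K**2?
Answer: -18218391/13948108 ≈ -1.3062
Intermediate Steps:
d = -3721/2993 (d = 987*(-1/1752) + 1338*(-1/1968) = -329/584 - 223/328 = -3721/2993 ≈ -1.2432)
(s(-69) + 1326)/(-4659 + d) = ((-69)**2 + 1326)/(-4659 - 3721/2993) = (4761 + 1326)/(-13948108/2993) = 6087*(-2993/13948108) = -18218391/13948108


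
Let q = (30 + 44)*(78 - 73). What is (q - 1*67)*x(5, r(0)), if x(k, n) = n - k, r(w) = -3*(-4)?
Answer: 2121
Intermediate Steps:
r(w) = 12
q = 370 (q = 74*5 = 370)
(q - 1*67)*x(5, r(0)) = (370 - 1*67)*(12 - 1*5) = (370 - 67)*(12 - 5) = 303*7 = 2121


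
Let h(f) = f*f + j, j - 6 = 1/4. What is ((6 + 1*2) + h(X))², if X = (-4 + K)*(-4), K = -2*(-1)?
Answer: 97969/16 ≈ 6123.1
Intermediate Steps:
K = 2
X = 8 (X = (-4 + 2)*(-4) = -2*(-4) = 8)
j = 25/4 (j = 6 + 1/4 = 6 + ¼ = 25/4 ≈ 6.2500)
h(f) = 25/4 + f² (h(f) = f*f + 25/4 = f² + 25/4 = 25/4 + f²)
((6 + 1*2) + h(X))² = ((6 + 1*2) + (25/4 + 8²))² = ((6 + 2) + (25/4 + 64))² = (8 + 281/4)² = (313/4)² = 97969/16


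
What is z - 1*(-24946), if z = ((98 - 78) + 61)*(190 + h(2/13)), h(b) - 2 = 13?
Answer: 41551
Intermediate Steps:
h(b) = 15 (h(b) = 2 + 13 = 15)
z = 16605 (z = ((98 - 78) + 61)*(190 + 15) = (20 + 61)*205 = 81*205 = 16605)
z - 1*(-24946) = 16605 - 1*(-24946) = 16605 + 24946 = 41551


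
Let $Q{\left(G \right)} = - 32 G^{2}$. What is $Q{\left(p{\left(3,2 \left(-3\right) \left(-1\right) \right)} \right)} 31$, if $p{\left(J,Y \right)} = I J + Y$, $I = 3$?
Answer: $-223200$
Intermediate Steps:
$p{\left(J,Y \right)} = Y + 3 J$ ($p{\left(J,Y \right)} = 3 J + Y = Y + 3 J$)
$Q{\left(p{\left(3,2 \left(-3\right) \left(-1\right) \right)} \right)} 31 = - 32 \left(2 \left(-3\right) \left(-1\right) + 3 \cdot 3\right)^{2} \cdot 31 = - 32 \left(\left(-6\right) \left(-1\right) + 9\right)^{2} \cdot 31 = - 32 \left(6 + 9\right)^{2} \cdot 31 = - 32 \cdot 15^{2} \cdot 31 = \left(-32\right) 225 \cdot 31 = \left(-7200\right) 31 = -223200$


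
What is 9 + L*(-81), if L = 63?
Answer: -5094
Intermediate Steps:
9 + L*(-81) = 9 + 63*(-81) = 9 - 5103 = -5094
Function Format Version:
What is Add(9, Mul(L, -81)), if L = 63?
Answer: -5094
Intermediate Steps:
Add(9, Mul(L, -81)) = Add(9, Mul(63, -81)) = Add(9, -5103) = -5094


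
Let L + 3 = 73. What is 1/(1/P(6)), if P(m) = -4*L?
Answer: -280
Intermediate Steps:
L = 70 (L = -3 + 73 = 70)
P(m) = -280 (P(m) = -4*70 = -280)
1/(1/P(6)) = 1/(1/(-280)) = 1/(-1/280) = -280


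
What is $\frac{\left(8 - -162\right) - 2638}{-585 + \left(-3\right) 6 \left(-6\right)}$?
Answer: $\frac{2468}{477} \approx 5.174$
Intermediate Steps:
$\frac{\left(8 - -162\right) - 2638}{-585 + \left(-3\right) 6 \left(-6\right)} = \frac{\left(8 + 162\right) - 2638}{-585 - -108} = \frac{170 - 2638}{-585 + 108} = - \frac{2468}{-477} = \left(-2468\right) \left(- \frac{1}{477}\right) = \frac{2468}{477}$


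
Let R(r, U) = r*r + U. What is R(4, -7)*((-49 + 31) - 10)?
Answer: -252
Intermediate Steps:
R(r, U) = U + r² (R(r, U) = r² + U = U + r²)
R(4, -7)*((-49 + 31) - 10) = (-7 + 4²)*((-49 + 31) - 10) = (-7 + 16)*(-18 - 10) = 9*(-28) = -252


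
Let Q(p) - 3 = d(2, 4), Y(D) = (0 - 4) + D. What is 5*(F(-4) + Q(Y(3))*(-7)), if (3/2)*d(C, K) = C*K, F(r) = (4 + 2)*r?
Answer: -1235/3 ≈ -411.67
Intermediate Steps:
F(r) = 6*r
d(C, K) = 2*C*K/3 (d(C, K) = 2*(C*K)/3 = 2*C*K/3)
Y(D) = -4 + D
Q(p) = 25/3 (Q(p) = 3 + (⅔)*2*4 = 3 + 16/3 = 25/3)
5*(F(-4) + Q(Y(3))*(-7)) = 5*(6*(-4) + (25/3)*(-7)) = 5*(-24 - 175/3) = 5*(-247/3) = -1235/3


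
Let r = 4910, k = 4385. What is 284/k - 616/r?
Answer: -130672/2153035 ≈ -0.060692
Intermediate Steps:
284/k - 616/r = 284/4385 - 616/4910 = 284*(1/4385) - 616*1/4910 = 284/4385 - 308/2455 = -130672/2153035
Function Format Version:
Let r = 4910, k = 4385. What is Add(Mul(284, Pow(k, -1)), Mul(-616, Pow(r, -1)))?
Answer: Rational(-130672, 2153035) ≈ -0.060692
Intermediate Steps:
Add(Mul(284, Pow(k, -1)), Mul(-616, Pow(r, -1))) = Add(Mul(284, Pow(4385, -1)), Mul(-616, Pow(4910, -1))) = Add(Mul(284, Rational(1, 4385)), Mul(-616, Rational(1, 4910))) = Add(Rational(284, 4385), Rational(-308, 2455)) = Rational(-130672, 2153035)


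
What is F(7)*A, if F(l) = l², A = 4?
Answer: 196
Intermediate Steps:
F(7)*A = 7²*4 = 49*4 = 196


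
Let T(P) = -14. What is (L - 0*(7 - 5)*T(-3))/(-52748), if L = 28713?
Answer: -28713/52748 ≈ -0.54434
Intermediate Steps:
(L - 0*(7 - 5)*T(-3))/(-52748) = (28713 - 0*(7 - 5)*(-14))/(-52748) = (28713 - 0*2*(-14))*(-1/52748) = (28713 - 0*(-14))*(-1/52748) = (28713 - 1*0)*(-1/52748) = (28713 + 0)*(-1/52748) = 28713*(-1/52748) = -28713/52748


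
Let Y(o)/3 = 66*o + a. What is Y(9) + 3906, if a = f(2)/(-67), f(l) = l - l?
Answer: 5688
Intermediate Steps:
f(l) = 0
a = 0 (a = 0/(-67) = 0*(-1/67) = 0)
Y(o) = 198*o (Y(o) = 3*(66*o + 0) = 3*(66*o) = 198*o)
Y(9) + 3906 = 198*9 + 3906 = 1782 + 3906 = 5688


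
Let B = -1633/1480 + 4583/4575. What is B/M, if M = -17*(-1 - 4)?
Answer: -137627/115107000 ≈ -0.0011956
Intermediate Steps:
B = -137627/1354200 (B = -1633*1/1480 + 4583*(1/4575) = -1633/1480 + 4583/4575 = -137627/1354200 ≈ -0.10163)
M = 85 (M = -17*(-5) = 85)
B/M = -137627/1354200/85 = -137627/1354200*1/85 = -137627/115107000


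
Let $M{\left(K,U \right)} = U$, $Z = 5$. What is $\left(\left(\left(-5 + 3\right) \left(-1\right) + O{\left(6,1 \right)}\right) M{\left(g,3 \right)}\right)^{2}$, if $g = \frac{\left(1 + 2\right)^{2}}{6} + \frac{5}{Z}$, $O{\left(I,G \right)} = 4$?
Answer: $324$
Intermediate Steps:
$g = \frac{5}{2}$ ($g = \frac{\left(1 + 2\right)^{2}}{6} + \frac{5}{5} = 3^{2} \cdot \frac{1}{6} + 5 \cdot \frac{1}{5} = 9 \cdot \frac{1}{6} + 1 = \frac{3}{2} + 1 = \frac{5}{2} \approx 2.5$)
$\left(\left(\left(-5 + 3\right) \left(-1\right) + O{\left(6,1 \right)}\right) M{\left(g,3 \right)}\right)^{2} = \left(\left(\left(-5 + 3\right) \left(-1\right) + 4\right) 3\right)^{2} = \left(\left(\left(-2\right) \left(-1\right) + 4\right) 3\right)^{2} = \left(\left(2 + 4\right) 3\right)^{2} = \left(6 \cdot 3\right)^{2} = 18^{2} = 324$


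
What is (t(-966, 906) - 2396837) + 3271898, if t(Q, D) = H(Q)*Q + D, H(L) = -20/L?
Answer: 875947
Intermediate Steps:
t(Q, D) = -20 + D (t(Q, D) = (-20/Q)*Q + D = -20 + D)
(t(-966, 906) - 2396837) + 3271898 = ((-20 + 906) - 2396837) + 3271898 = (886 - 2396837) + 3271898 = -2395951 + 3271898 = 875947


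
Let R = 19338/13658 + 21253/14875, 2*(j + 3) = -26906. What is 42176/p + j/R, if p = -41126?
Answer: -3514153270121482/742743559007 ≈ -4731.3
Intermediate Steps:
j = -13456 (j = -3 + (½)*(-26906) = -3 - 13453 = -13456)
R = 288963112/101581375 (R = 19338*(1/13658) + 21253*(1/14875) = 9669/6829 + 21253/14875 = 288963112/101581375 ≈ 2.8446)
42176/p + j/R = 42176/(-41126) - 13456/288963112/101581375 = 42176*(-1/41126) - 13456*101581375/288963112 = -21088/20563 - 170859872750/36120389 = -3514153270121482/742743559007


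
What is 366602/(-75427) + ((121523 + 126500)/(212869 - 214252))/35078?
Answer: -17803624264969/3659180547198 ≈ -4.8655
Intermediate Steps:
366602/(-75427) + ((121523 + 126500)/(212869 - 214252))/35078 = 366602*(-1/75427) + (248023/(-1383))*(1/35078) = -366602/75427 + (248023*(-1/1383))*(1/35078) = -366602/75427 - 248023/1383*1/35078 = -366602/75427 - 248023/48512874 = -17803624264969/3659180547198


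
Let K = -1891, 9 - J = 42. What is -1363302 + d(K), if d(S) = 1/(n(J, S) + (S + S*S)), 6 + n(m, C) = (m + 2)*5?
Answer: -4872208223357/3573829 ≈ -1.3633e+6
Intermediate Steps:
J = -33 (J = 9 - 1*42 = 9 - 42 = -33)
n(m, C) = 4 + 5*m (n(m, C) = -6 + (m + 2)*5 = -6 + (2 + m)*5 = -6 + (10 + 5*m) = 4 + 5*m)
d(S) = 1/(-161 + S + S**2) (d(S) = 1/((4 + 5*(-33)) + (S + S*S)) = 1/((4 - 165) + (S + S**2)) = 1/(-161 + (S + S**2)) = 1/(-161 + S + S**2))
-1363302 + d(K) = -1363302 + 1/(-161 - 1891 + (-1891)**2) = -1363302 + 1/(-161 - 1891 + 3575881) = -1363302 + 1/3573829 = -4872208223357/3573829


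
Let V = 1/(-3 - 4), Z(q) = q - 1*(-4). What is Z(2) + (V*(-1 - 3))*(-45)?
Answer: -138/7 ≈ -19.714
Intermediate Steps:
Z(q) = 4 + q (Z(q) = q + 4 = 4 + q)
V = -1/7 (V = 1/(-7) = -1/7 ≈ -0.14286)
Z(2) + (V*(-1 - 3))*(-45) = (4 + 2) - (-1 - 3)/7*(-45) = 6 - 1/7*(-4)*(-45) = 6 + (4/7)*(-45) = 6 - 180/7 = -138/7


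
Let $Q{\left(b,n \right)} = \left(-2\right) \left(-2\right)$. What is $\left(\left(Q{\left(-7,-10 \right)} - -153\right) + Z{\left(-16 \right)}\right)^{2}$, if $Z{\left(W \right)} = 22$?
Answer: $32041$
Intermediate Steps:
$Q{\left(b,n \right)} = 4$
$\left(\left(Q{\left(-7,-10 \right)} - -153\right) + Z{\left(-16 \right)}\right)^{2} = \left(\left(4 - -153\right) + 22\right)^{2} = \left(\left(4 + 153\right) + 22\right)^{2} = \left(157 + 22\right)^{2} = 179^{2} = 32041$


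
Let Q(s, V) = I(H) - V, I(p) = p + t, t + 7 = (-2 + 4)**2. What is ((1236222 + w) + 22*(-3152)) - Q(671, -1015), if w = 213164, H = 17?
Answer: 1379013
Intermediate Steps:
t = -3 (t = -7 + (-2 + 4)**2 = -7 + 2**2 = -7 + 4 = -3)
I(p) = -3 + p (I(p) = p - 3 = -3 + p)
Q(s, V) = 14 - V (Q(s, V) = (-3 + 17) - V = 14 - V)
((1236222 + w) + 22*(-3152)) - Q(671, -1015) = ((1236222 + 213164) + 22*(-3152)) - (14 - 1*(-1015)) = (1449386 - 69344) - (14 + 1015) = 1380042 - 1*1029 = 1380042 - 1029 = 1379013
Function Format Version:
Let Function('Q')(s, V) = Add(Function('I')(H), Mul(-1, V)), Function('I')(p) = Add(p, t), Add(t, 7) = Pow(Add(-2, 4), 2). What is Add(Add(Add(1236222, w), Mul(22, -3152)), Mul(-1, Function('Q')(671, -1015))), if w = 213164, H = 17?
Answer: 1379013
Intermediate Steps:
t = -3 (t = Add(-7, Pow(Add(-2, 4), 2)) = Add(-7, Pow(2, 2)) = Add(-7, 4) = -3)
Function('I')(p) = Add(-3, p) (Function('I')(p) = Add(p, -3) = Add(-3, p))
Function('Q')(s, V) = Add(14, Mul(-1, V)) (Function('Q')(s, V) = Add(Add(-3, 17), Mul(-1, V)) = Add(14, Mul(-1, V)))
Add(Add(Add(1236222, w), Mul(22, -3152)), Mul(-1, Function('Q')(671, -1015))) = Add(Add(Add(1236222, 213164), Mul(22, -3152)), Mul(-1, Add(14, Mul(-1, -1015)))) = Add(Add(1449386, -69344), Mul(-1, Add(14, 1015))) = Add(1380042, Mul(-1, 1029)) = Add(1380042, -1029) = 1379013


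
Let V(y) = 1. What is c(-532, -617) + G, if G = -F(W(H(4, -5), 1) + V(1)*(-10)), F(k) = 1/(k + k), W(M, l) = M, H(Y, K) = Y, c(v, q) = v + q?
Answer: -13787/12 ≈ -1148.9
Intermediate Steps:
c(v, q) = q + v
F(k) = 1/(2*k)
G = 1/12 (G = -1/(2*(4 + 1*(-10))) = -1/(2*(4 - 10)) = -1/(2*(-6)) = -(-1)/(2*6) = -1*(-1/12) = 1/12 ≈ 0.083333)
c(-532, -617) + G = (-617 - 532) + 1/12 = -1149 + 1/12 = -13787/12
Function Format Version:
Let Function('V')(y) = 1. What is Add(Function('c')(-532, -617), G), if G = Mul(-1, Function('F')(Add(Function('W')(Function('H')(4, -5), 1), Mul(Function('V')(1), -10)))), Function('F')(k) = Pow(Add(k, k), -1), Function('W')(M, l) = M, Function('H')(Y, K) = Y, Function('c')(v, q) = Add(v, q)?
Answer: Rational(-13787, 12) ≈ -1148.9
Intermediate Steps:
Function('c')(v, q) = Add(q, v)
Function('F')(k) = Mul(Rational(1, 2), Pow(k, -1)) (Function('F')(k) = Pow(Mul(2, k), -1) = Mul(Rational(1, 2), Pow(k, -1)))
G = Rational(1, 12) (G = Mul(-1, Mul(Rational(1, 2), Pow(Add(4, Mul(1, -10)), -1))) = Mul(-1, Mul(Rational(1, 2), Pow(Add(4, -10), -1))) = Mul(-1, Mul(Rational(1, 2), Pow(-6, -1))) = Mul(-1, Mul(Rational(1, 2), Rational(-1, 6))) = Mul(-1, Rational(-1, 12)) = Rational(1, 12) ≈ 0.083333)
Add(Function('c')(-532, -617), G) = Add(Add(-617, -532), Rational(1, 12)) = Add(-1149, Rational(1, 12)) = Rational(-13787, 12)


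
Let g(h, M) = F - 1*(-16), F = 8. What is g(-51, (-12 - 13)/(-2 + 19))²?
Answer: 576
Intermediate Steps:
g(h, M) = 24 (g(h, M) = 8 - 1*(-16) = 8 + 16 = 24)
g(-51, (-12 - 13)/(-2 + 19))² = 24² = 576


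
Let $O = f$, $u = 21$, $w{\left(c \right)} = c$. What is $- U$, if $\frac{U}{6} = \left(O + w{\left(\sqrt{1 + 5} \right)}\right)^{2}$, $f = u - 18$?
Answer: $-90 - 36 \sqrt{6} \approx -178.18$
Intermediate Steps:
$f = 3$ ($f = 21 - 18 = 3$)
$O = 3$
$U = 6 \left(3 + \sqrt{6}\right)^{2}$ ($U = 6 \left(3 + \sqrt{1 + 5}\right)^{2} = 6 \left(3 + \sqrt{6}\right)^{2} \approx 178.18$)
$- U = - (90 + 36 \sqrt{6}) = -90 - 36 \sqrt{6}$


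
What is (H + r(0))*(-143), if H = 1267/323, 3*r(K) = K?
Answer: -181181/323 ≈ -560.93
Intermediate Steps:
r(K) = K/3
H = 1267/323 (H = 1267*(1/323) = 1267/323 ≈ 3.9226)
(H + r(0))*(-143) = (1267/323 + (1/3)*0)*(-143) = (1267/323 + 0)*(-143) = (1267/323)*(-143) = -181181/323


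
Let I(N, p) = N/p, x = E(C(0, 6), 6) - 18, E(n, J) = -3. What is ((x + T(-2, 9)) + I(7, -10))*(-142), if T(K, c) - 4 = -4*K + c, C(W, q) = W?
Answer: 497/5 ≈ 99.400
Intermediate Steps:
x = -21 (x = -3 - 18 = -21)
T(K, c) = 4 + c - 4*K (T(K, c) = 4 + (-4*K + c) = 4 + (c - 4*K) = 4 + c - 4*K)
((x + T(-2, 9)) + I(7, -10))*(-142) = ((-21 + (4 + 9 - 4*(-2))) + 7/(-10))*(-142) = ((-21 + (4 + 9 + 8)) + 7*(-⅒))*(-142) = ((-21 + 21) - 7/10)*(-142) = (0 - 7/10)*(-142) = -7/10*(-142) = 497/5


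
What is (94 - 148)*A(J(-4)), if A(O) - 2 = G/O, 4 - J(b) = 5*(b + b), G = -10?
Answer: -1053/11 ≈ -95.727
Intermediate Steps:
J(b) = 4 - 10*b (J(b) = 4 - 5*(b + b) = 4 - 5*2*b = 4 - 10*b)
A(O) = 2 - 10/O
(94 - 148)*A(J(-4)) = (94 - 148)*(2 - 10/(4 - 10*(-4))) = -54*(2 - 10/(4 + 40)) = -54*(2 - 10/44) = -54*(2 - 10*1/44) = -54*(2 - 5/22) = -54*39/22 = -1053/11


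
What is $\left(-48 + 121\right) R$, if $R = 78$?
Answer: $5694$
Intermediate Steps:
$\left(-48 + 121\right) R = \left(-48 + 121\right) 78 = 73 \cdot 78 = 5694$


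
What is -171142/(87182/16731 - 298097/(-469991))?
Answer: -1345761326548782/45962216269 ≈ -29280.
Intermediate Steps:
-171142/(87182/16731 - 298097/(-469991)) = -171142/(87182*(1/16731) - 298097*(-1/469991)) = -171142/(87182/16731 + 298097/469991) = -171142/45962216269/7863419421 = -171142*7863419421/45962216269 = -1345761326548782/45962216269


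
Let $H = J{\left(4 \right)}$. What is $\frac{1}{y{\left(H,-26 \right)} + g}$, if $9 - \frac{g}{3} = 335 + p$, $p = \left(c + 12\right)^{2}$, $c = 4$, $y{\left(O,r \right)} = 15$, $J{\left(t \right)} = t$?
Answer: $- \frac{1}{1731} \approx -0.0005777$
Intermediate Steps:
$H = 4$
$p = 256$ ($p = \left(4 + 12\right)^{2} = 16^{2} = 256$)
$g = -1746$ ($g = 27 - 3 \left(335 + 256\right) = 27 - 1773 = -1746$)
$\frac{1}{y{\left(H,-26 \right)} + g} = \frac{1}{15 - 1746} = \frac{1}{-1731} = - \frac{1}{1731}$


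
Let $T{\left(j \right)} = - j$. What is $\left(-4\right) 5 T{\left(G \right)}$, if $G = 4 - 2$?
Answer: $40$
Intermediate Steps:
$G = 2$ ($G = 4 - 2 = 2$)
$\left(-4\right) 5 T{\left(G \right)} = \left(-4\right) 5 \left(\left(-1\right) 2\right) = \left(-20\right) \left(-2\right) = 40$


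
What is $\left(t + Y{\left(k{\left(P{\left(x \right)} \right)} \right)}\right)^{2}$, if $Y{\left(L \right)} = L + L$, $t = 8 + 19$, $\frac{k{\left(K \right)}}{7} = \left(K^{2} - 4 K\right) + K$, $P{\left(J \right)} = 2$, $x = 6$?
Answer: $1$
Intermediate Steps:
$k{\left(K \right)} = - 21 K + 7 K^{2}$ ($k{\left(K \right)} = 7 \left(\left(K^{2} - 4 K\right) + K\right) = 7 \left(K^{2} - 3 K\right) = - 21 K + 7 K^{2}$)
$t = 27$
$Y{\left(L \right)} = 2 L$
$\left(t + Y{\left(k{\left(P{\left(x \right)} \right)} \right)}\right)^{2} = \left(27 + 2 \cdot 7 \cdot 2 \left(-3 + 2\right)\right)^{2} = \left(27 + 2 \cdot 7 \cdot 2 \left(-1\right)\right)^{2} = \left(27 + 2 \left(-14\right)\right)^{2} = \left(27 - 28\right)^{2} = \left(-1\right)^{2} = 1$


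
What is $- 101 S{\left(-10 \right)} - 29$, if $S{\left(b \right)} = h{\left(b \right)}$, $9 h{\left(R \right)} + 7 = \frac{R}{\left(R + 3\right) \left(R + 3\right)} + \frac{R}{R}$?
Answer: $\frac{17915}{441} \approx 40.624$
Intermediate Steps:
$h{\left(R \right)} = - \frac{2}{3} + \frac{R}{9 \left(3 + R\right)^{2}}$ ($h{\left(R \right)} = - \frac{7}{9} + \frac{\frac{R}{\left(R + 3\right) \left(R + 3\right)} + \frac{R}{R}}{9} = - \frac{7}{9} + \frac{\frac{R}{\left(3 + R\right) \left(3 + R\right)} + 1}{9} = - \frac{7}{9} + \frac{\frac{R}{\left(3 + R\right)^{2}} + 1}{9} = - \frac{7}{9} + \frac{1 + \frac{R}{\left(3 + R\right)^{2}}}{9} = - \frac{7}{9} + \left(\frac{1}{9} + \frac{R}{9 \left(3 + R\right)^{2}}\right) = - \frac{2}{3} + \frac{R}{9 \left(3 + R\right)^{2}}$)
$S{\left(b \right)} = - \frac{2}{3} + \frac{b}{9 \left(3 + b\right)^{2}}$
$- 101 S{\left(-10 \right)} - 29 = - 101 \left(- \frac{2}{3} + \frac{1}{9} \left(-10\right) \frac{1}{\left(3 - 10\right)^{2}}\right) - 29 = - 101 \left(- \frac{2}{3} + \frac{1}{9} \left(-10\right) \frac{1}{49}\right) - 29 = - 101 \left(- \frac{2}{3} - \frac{10}{441}\right) - 29 = \left(-101\right) \left(- \frac{304}{441}\right) - 29 = \frac{30704}{441} - 29 = \frac{17915}{441}$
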